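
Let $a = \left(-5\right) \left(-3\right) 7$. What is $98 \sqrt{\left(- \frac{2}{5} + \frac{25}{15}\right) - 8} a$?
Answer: $686 i \sqrt{1515} \approx 26701.0 i$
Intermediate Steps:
$a = 105$ ($a = 15 \cdot 7 = 105$)
$98 \sqrt{\left(- \frac{2}{5} + \frac{25}{15}\right) - 8} a = 98 \sqrt{\left(- \frac{2}{5} + \frac{25}{15}\right) - 8} \cdot 105 = 98 \sqrt{\left(\left(-2\right) \frac{1}{5} + 25 \cdot \frac{1}{15}\right) - 8} \cdot 105 = 98 \sqrt{\left(- \frac{2}{5} + \frac{5}{3}\right) - 8} \cdot 105 = 98 \sqrt{\frac{19}{15} - 8} \cdot 105 = 98 \sqrt{- \frac{101}{15}} \cdot 105 = 98 \frac{i \sqrt{1515}}{15} \cdot 105 = \frac{98 i \sqrt{1515}}{15} \cdot 105 = 686 i \sqrt{1515}$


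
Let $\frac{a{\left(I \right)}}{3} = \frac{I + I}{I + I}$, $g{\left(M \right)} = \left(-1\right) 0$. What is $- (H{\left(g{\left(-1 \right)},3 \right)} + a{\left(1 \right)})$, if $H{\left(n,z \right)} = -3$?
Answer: $0$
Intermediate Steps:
$g{\left(M \right)} = 0$
$a{\left(I \right)} = 3$ ($a{\left(I \right)} = 3 \frac{I + I}{I + I} = 3 \frac{2 I}{2 I} = 3 \cdot 2 I \frac{1}{2 I} = 3 \cdot 1 = 3$)
$- (H{\left(g{\left(-1 \right)},3 \right)} + a{\left(1 \right)}) = - (-3 + 3) = \left(-1\right) 0 = 0$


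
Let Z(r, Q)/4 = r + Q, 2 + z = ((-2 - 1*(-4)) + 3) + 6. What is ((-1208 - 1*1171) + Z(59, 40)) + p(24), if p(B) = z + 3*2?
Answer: -1968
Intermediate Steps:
z = 9 (z = -2 + (((-2 - 1*(-4)) + 3) + 6) = -2 + (((-2 + 4) + 3) + 6) = -2 + ((2 + 3) + 6) = -2 + (5 + 6) = -2 + 11 = 9)
p(B) = 15 (p(B) = 9 + 3*2 = 9 + 6 = 15)
Z(r, Q) = 4*Q + 4*r (Z(r, Q) = 4*(r + Q) = 4*(Q + r) = 4*Q + 4*r)
((-1208 - 1*1171) + Z(59, 40)) + p(24) = ((-1208 - 1*1171) + (4*40 + 4*59)) + 15 = ((-1208 - 1171) + (160 + 236)) + 15 = (-2379 + 396) + 15 = -1983 + 15 = -1968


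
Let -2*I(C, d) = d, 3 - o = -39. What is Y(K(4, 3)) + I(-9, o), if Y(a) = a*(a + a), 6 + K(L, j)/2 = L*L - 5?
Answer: 179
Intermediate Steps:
K(L, j) = -22 + 2*L² (K(L, j) = -12 + 2*(L*L - 5) = -12 + 2*(L² - 5) = -12 + 2*(-5 + L²) = -12 + (-10 + 2*L²) = -22 + 2*L²)
o = 42 (o = 3 - 1*(-39) = 3 + 39 = 42)
I(C, d) = -d/2
Y(a) = 2*a² (Y(a) = a*(2*a) = 2*a²)
Y(K(4, 3)) + I(-9, o) = 2*(-22 + 2*4²)² - ½*42 = 2*(-22 + 2*16)² - 21 = 2*(-22 + 32)² - 21 = 2*10² - 21 = 2*100 - 21 = 200 - 21 = 179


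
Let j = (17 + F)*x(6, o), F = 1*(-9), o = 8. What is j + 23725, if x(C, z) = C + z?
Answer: 23837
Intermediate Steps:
F = -9
j = 112 (j = (17 - 9)*(6 + 8) = 8*14 = 112)
j + 23725 = 112 + 23725 = 23837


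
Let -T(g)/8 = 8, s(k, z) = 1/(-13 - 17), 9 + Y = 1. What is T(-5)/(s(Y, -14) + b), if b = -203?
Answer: 1920/6091 ≈ 0.31522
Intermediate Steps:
Y = -8 (Y = -9 + 1 = -8)
s(k, z) = -1/30 (s(k, z) = 1/(-30) = -1/30)
T(g) = -64 (T(g) = -8*8 = -64)
T(-5)/(s(Y, -14) + b) = -64/(-1/30 - 203) = -64/(-6091/30) = -64*(-30/6091) = 1920/6091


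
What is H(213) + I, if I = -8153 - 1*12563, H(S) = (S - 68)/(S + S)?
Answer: -8824871/426 ≈ -20716.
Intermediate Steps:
H(S) = (-68 + S)/(2*S) (H(S) = (-68 + S)/((2*S)) = (-68 + S)*(1/(2*S)) = (-68 + S)/(2*S))
I = -20716 (I = -8153 - 12563 = -20716)
H(213) + I = (½)*(-68 + 213)/213 - 20716 = (½)*(1/213)*145 - 20716 = 145/426 - 20716 = -8824871/426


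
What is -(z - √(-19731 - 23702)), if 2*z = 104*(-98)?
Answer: 5096 + 13*I*√257 ≈ 5096.0 + 208.41*I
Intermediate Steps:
z = -5096 (z = (104*(-98))/2 = (½)*(-10192) = -5096)
-(z - √(-19731 - 23702)) = -(-5096 - √(-19731 - 23702)) = -(-5096 - √(-43433)) = -(-5096 - 13*I*√257) = 5096 + 13*I*√257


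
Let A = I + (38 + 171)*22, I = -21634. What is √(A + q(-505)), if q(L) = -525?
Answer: I*√17561 ≈ 132.52*I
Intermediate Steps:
A = -17036 (A = -21634 + (38 + 171)*22 = -21634 + 209*22 = -21634 + 4598 = -17036)
√(A + q(-505)) = √(-17036 - 525) = √(-17561) = I*√17561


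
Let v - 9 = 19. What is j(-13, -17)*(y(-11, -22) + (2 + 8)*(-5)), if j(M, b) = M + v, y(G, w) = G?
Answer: -915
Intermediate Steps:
v = 28 (v = 9 + 19 = 28)
j(M, b) = 28 + M (j(M, b) = M + 28 = 28 + M)
j(-13, -17)*(y(-11, -22) + (2 + 8)*(-5)) = (28 - 13)*(-11 + (2 + 8)*(-5)) = 15*(-11 + 10*(-5)) = 15*(-11 - 50) = 15*(-61) = -915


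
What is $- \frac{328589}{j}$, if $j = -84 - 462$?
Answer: $\frac{328589}{546} \approx 601.81$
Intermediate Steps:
$j = -546$ ($j = -84 - 462 = -546$)
$- \frac{328589}{j} = - \frac{328589}{-546} = \left(-328589\right) \left(- \frac{1}{546}\right) = \frac{328589}{546}$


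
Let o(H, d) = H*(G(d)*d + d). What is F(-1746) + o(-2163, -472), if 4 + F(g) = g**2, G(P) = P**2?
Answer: 227452275272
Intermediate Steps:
o(H, d) = H*(d + d**3) (o(H, d) = H*(d**2*d + d) = H*(d**3 + d) = H*(d + d**3))
F(g) = -4 + g**2
F(-1746) + o(-2163, -472) = (-4 + (-1746)**2) - 2163*(-472)*(1 + (-472)**2) = (-4 + 3048516) - 2163*(-472)*(1 + 222784) = 3048512 - 2163*(-472)*222785 = 3048512 + 227449226760 = 227452275272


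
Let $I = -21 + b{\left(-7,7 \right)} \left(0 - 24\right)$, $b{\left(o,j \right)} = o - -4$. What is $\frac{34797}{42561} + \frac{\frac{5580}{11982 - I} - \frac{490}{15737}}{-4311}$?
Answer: $\frac{1043040225674777}{1275924194283231} \approx 0.81748$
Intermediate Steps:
$b{\left(o,j \right)} = 4 + o$ ($b{\left(o,j \right)} = o + 4 = 4 + o$)
$I = 51$ ($I = -21 + \left(4 - 7\right) \left(0 - 24\right) = -21 - 3 \left(0 - 24\right) = -21 - -72 = -21 + 72 = 51$)
$\frac{34797}{42561} + \frac{\frac{5580}{11982 - I} - \frac{490}{15737}}{-4311} = \frac{34797}{42561} + \frac{\frac{5580}{11982 - 51} - \frac{490}{15737}}{-4311} = 34797 \cdot \frac{1}{42561} + \left(\frac{5580}{11982 - 51} - \frac{490}{15737}\right) \left(- \frac{1}{4311}\right) = \frac{11599}{14187} + \left(\frac{5580}{11931} - \frac{490}{15737}\right) \left(- \frac{1}{4311}\right) = \frac{11599}{14187} + \left(5580 \cdot \frac{1}{11931} - \frac{490}{15737}\right) \left(- \frac{1}{4311}\right) = \frac{11599}{14187} + \left(\frac{1860}{3977} - \frac{490}{15737}\right) \left(- \frac{1}{4311}\right) = \frac{11599}{14187} + \frac{27322090}{62586049} \left(- \frac{1}{4311}\right) = \frac{11599}{14187} - \frac{27322090}{269808457239} = \frac{1043040225674777}{1275924194283231}$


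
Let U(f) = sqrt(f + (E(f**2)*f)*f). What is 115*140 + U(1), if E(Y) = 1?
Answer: 16100 + sqrt(2) ≈ 16101.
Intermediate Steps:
U(f) = sqrt(f + f**2) (U(f) = sqrt(f + (1*f)*f) = sqrt(f + f*f) = sqrt(f + f**2))
115*140 + U(1) = 115*140 + sqrt(1*(1 + 1)) = 16100 + sqrt(1*2) = 16100 + sqrt(2)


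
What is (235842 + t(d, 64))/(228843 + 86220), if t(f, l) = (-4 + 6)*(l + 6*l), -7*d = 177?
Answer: 236738/315063 ≈ 0.75140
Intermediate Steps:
d = -177/7 (d = -⅐*177 = -177/7 ≈ -25.286)
t(f, l) = 14*l (t(f, l) = 2*(7*l) = 14*l)
(235842 + t(d, 64))/(228843 + 86220) = (235842 + 14*64)/(228843 + 86220) = (235842 + 896)/315063 = 236738*(1/315063) = 236738/315063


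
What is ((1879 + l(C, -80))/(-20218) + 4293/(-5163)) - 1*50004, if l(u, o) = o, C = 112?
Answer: -1739930108749/34795178 ≈ -50005.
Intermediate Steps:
((1879 + l(C, -80))/(-20218) + 4293/(-5163)) - 1*50004 = ((1879 - 80)/(-20218) + 4293/(-5163)) - 1*50004 = (1799*(-1/20218) + 4293*(-1/5163)) - 50004 = (-1799/20218 - 1431/1721) - 50004 = -32028037/34795178 - 50004 = -1739930108749/34795178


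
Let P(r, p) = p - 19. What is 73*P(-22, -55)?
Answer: -5402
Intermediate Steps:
P(r, p) = -19 + p
73*P(-22, -55) = 73*(-19 - 55) = 73*(-74) = -5402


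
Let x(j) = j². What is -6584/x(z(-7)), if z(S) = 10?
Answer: -1646/25 ≈ -65.840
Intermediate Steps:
-6584/x(z(-7)) = -6584/(10²) = -6584/100 = -6584*1/100 = -1646/25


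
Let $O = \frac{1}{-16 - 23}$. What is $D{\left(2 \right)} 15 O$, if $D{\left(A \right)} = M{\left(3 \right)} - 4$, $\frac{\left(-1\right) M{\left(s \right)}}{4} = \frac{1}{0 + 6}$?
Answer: $\frac{70}{39} \approx 1.7949$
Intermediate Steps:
$M{\left(s \right)} = - \frac{2}{3}$ ($M{\left(s \right)} = - \frac{4}{0 + 6} = - \frac{4}{6} = \left(-4\right) \frac{1}{6} = - \frac{2}{3}$)
$O = - \frac{1}{39}$ ($O = \frac{1}{-39} = - \frac{1}{39} \approx -0.025641$)
$D{\left(A \right)} = - \frac{14}{3}$ ($D{\left(A \right)} = - \frac{2}{3} - 4 = - \frac{14}{3}$)
$D{\left(2 \right)} 15 O = \left(- \frac{14}{3}\right) 15 \left(- \frac{1}{39}\right) = \left(-70\right) \left(- \frac{1}{39}\right) = \frac{70}{39}$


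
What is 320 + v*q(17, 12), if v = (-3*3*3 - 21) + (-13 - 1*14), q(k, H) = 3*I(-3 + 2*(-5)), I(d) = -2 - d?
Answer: -2155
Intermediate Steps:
q(k, H) = 33 (q(k, H) = 3*(-2 - (-3 + 2*(-5))) = 3*(-2 - (-3 - 10)) = 3*(-2 - 1*(-13)) = 3*(-2 + 13) = 3*11 = 33)
v = -75 (v = (-9*3 - 21) + (-13 - 14) = (-27 - 21) - 27 = -48 - 27 = -75)
320 + v*q(17, 12) = 320 - 75*33 = 320 - 2475 = -2155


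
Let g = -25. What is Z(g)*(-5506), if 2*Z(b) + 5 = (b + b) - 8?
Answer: 173439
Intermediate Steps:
Z(b) = -13/2 + b (Z(b) = -5/2 + ((b + b) - 8)/2 = -5/2 + (2*b - 8)/2 = -5/2 + (-8 + 2*b)/2 = -5/2 + (-4 + b) = -13/2 + b)
Z(g)*(-5506) = (-13/2 - 25)*(-5506) = -63/2*(-5506) = 173439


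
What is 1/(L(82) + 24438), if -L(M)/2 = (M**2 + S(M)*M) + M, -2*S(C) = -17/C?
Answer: 1/10809 ≈ 9.2515e-5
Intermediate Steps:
S(C) = 17/(2*C) (S(C) = -(-17)/(2*C) = 17/(2*C))
L(M) = -17 - 2*M - 2*M**2 (L(M) = -2*((M**2 + (17/(2*M))*M) + M) = -2*((M**2 + 17/2) + M) = -2*((17/2 + M**2) + M) = -2*(17/2 + M + M**2) = -17 - 2*M - 2*M**2)
1/(L(82) + 24438) = 1/((-17 - 2*82*(1 + 82)) + 24438) = 1/((-17 - 2*82*83) + 24438) = 1/((-17 - 13612) + 24438) = 1/(-13629 + 24438) = 1/10809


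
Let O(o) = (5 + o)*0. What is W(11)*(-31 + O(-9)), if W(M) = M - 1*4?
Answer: -217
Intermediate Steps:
W(M) = -4 + M (W(M) = M - 4 = -4 + M)
O(o) = 0
W(11)*(-31 + O(-9)) = (-4 + 11)*(-31 + 0) = 7*(-31) = -217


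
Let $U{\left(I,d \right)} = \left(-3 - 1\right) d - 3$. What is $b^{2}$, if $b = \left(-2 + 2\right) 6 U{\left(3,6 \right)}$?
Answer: $0$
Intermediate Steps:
$U{\left(I,d \right)} = -3 - 4 d$ ($U{\left(I,d \right)} = - 4 d - 3 = -3 - 4 d$)
$b = 0$ ($b = \left(-2 + 2\right) 6 \left(-3 - 24\right) = 0 \cdot 6 \left(-3 - 24\right) = 0 \left(-27\right) = 0$)
$b^{2} = 0^{2} = 0$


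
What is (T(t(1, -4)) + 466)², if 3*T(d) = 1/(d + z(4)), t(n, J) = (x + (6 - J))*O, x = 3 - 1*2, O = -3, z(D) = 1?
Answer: 2001220225/9216 ≈ 2.1715e+5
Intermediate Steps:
x = 1 (x = 3 - 2 = 1)
t(n, J) = -21 + 3*J (t(n, J) = (1 + (6 - J))*(-3) = (7 - J)*(-3) = -21 + 3*J)
T(d) = 1/(3*(1 + d)) (T(d) = 1/(3*(d + 1)) = 1/(3*(1 + d)))
(T(t(1, -4)) + 466)² = (1/(3*(1 + (-21 + 3*(-4)))) + 466)² = (1/(3*(1 + (-21 - 12))) + 466)² = (1/(3*(1 - 33)) + 466)² = ((⅓)/(-32) + 466)² = ((⅓)*(-1/32) + 466)² = (-1/96 + 466)² = (44735/96)² = 2001220225/9216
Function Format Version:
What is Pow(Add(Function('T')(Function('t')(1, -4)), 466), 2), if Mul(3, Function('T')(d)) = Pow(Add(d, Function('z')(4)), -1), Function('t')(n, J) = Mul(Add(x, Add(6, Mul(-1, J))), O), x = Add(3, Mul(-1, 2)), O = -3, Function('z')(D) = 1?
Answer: Rational(2001220225, 9216) ≈ 2.1715e+5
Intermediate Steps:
x = 1 (x = Add(3, -2) = 1)
Function('t')(n, J) = Add(-21, Mul(3, J)) (Function('t')(n, J) = Mul(Add(1, Add(6, Mul(-1, J))), -3) = Mul(Add(7, Mul(-1, J)), -3) = Add(-21, Mul(3, J)))
Function('T')(d) = Mul(Rational(1, 3), Pow(Add(1, d), -1)) (Function('T')(d) = Mul(Rational(1, 3), Pow(Add(d, 1), -1)) = Mul(Rational(1, 3), Pow(Add(1, d), -1)))
Pow(Add(Function('T')(Function('t')(1, -4)), 466), 2) = Pow(Add(Mul(Rational(1, 3), Pow(Add(1, Add(-21, Mul(3, -4))), -1)), 466), 2) = Pow(Add(Mul(Rational(1, 3), Pow(Add(1, Add(-21, -12)), -1)), 466), 2) = Pow(Add(Mul(Rational(1, 3), Pow(Add(1, -33), -1)), 466), 2) = Pow(Add(Mul(Rational(1, 3), Pow(-32, -1)), 466), 2) = Pow(Add(Mul(Rational(1, 3), Rational(-1, 32)), 466), 2) = Pow(Add(Rational(-1, 96), 466), 2) = Pow(Rational(44735, 96), 2) = Rational(2001220225, 9216)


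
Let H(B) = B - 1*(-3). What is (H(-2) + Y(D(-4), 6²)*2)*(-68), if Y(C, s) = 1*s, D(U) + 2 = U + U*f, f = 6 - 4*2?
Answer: -4964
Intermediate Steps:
f = -2 (f = 6 - 8 = -2)
D(U) = -2 - U (D(U) = -2 + (U + U*(-2)) = -2 + (U - 2*U) = -2 - U)
Y(C, s) = s
H(B) = 3 + B (H(B) = B + 3 = 3 + B)
(H(-2) + Y(D(-4), 6²)*2)*(-68) = ((3 - 2) + 6²*2)*(-68) = (1 + 36*2)*(-68) = (1 + 72)*(-68) = 73*(-68) = -4964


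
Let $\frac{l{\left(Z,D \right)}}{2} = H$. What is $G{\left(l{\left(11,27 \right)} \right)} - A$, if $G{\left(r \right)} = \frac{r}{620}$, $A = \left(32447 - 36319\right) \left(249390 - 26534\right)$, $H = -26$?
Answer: $\frac{133749256947}{155} \approx 8.629 \cdot 10^{8}$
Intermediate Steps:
$l{\left(Z,D \right)} = -52$ ($l{\left(Z,D \right)} = 2 \left(-26\right) = -52$)
$A = -862898432$ ($A = \left(-3872\right) 222856 = -862898432$)
$G{\left(r \right)} = \frac{r}{620}$ ($G{\left(r \right)} = r \frac{1}{620} = \frac{r}{620}$)
$G{\left(l{\left(11,27 \right)} \right)} - A = \frac{1}{620} \left(-52\right) - -862898432 = - \frac{13}{155} + 862898432 = \frac{133749256947}{155}$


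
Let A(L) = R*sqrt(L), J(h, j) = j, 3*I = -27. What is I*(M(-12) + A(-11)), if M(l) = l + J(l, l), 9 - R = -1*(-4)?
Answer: 216 - 45*I*sqrt(11) ≈ 216.0 - 149.25*I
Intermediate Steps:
I = -9 (I = (1/3)*(-27) = -9)
R = 5 (R = 9 - (-1)*(-4) = 9 - 1*4 = 9 - 4 = 5)
A(L) = 5*sqrt(L)
M(l) = 2*l (M(l) = l + l = 2*l)
I*(M(-12) + A(-11)) = -9*(2*(-12) + 5*sqrt(-11)) = -9*(-24 + 5*(I*sqrt(11))) = -9*(-24 + 5*I*sqrt(11)) = 216 - 45*I*sqrt(11)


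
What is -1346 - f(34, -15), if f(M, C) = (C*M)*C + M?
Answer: -9030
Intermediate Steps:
f(M, C) = M + M*C**2 (f(M, C) = M*C**2 + M = M + M*C**2)
-1346 - f(34, -15) = -1346 - 34*(1 + (-15)**2) = -1346 - 34*(1 + 225) = -1346 - 34*226 = -1346 - 1*7684 = -1346 - 7684 = -9030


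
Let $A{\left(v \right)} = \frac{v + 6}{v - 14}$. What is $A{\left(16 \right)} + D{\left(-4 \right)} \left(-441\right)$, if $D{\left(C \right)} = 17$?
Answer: $-7486$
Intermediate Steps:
$A{\left(v \right)} = \frac{6 + v}{-14 + v}$
$A{\left(16 \right)} + D{\left(-4 \right)} \left(-441\right) = \frac{6 + 16}{-14 + 16} + 17 \left(-441\right) = \frac{1}{2} \cdot 22 - 7497 = 11 - 7497 = -7486$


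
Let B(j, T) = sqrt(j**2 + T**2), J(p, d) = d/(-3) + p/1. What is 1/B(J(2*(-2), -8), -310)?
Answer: 3*sqrt(216229)/432458 ≈ 0.0032258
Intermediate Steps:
J(p, d) = p - d/3 (J(p, d) = d*(-1/3) + p*1 = -d/3 + p = p - d/3)
B(j, T) = sqrt(T**2 + j**2)
1/B(J(2*(-2), -8), -310) = 1/(sqrt((-310)**2 + (2*(-2) - 1/3*(-8))**2)) = 1/(sqrt(96100 + (-4 + 8/3)**2)) = 1/(sqrt(96100 + (-4/3)**2)) = 1/(sqrt(96100 + 16/9)) = 1/(sqrt(864916/9)) = 1/(2*sqrt(216229)/3) = 3*sqrt(216229)/432458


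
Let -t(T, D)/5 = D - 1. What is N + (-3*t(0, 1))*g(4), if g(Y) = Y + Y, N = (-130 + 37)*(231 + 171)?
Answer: -37386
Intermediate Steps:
N = -37386 (N = -93*402 = -37386)
t(T, D) = 5 - 5*D (t(T, D) = -5*(D - 1) = -5*(-1 + D) = 5 - 5*D)
g(Y) = 2*Y
N + (-3*t(0, 1))*g(4) = -37386 + (-3*(5 - 5*1))*(2*4) = -37386 - 3*(5 - 5)*8 = -37386 - 3*0*8 = -37386 + 0*8 = -37386 + 0 = -37386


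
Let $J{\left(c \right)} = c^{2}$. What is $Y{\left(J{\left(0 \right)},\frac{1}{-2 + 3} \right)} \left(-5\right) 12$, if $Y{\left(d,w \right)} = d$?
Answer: $0$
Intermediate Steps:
$Y{\left(J{\left(0 \right)},\frac{1}{-2 + 3} \right)} \left(-5\right) 12 = 0^{2} \left(-5\right) 12 = 0 \left(-5\right) 12 = 0 \cdot 12 = 0$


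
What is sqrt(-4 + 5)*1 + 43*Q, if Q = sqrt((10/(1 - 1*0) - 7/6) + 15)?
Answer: 1 + 43*sqrt(858)/6 ≈ 210.92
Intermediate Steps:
Q = sqrt(858)/6 (Q = sqrt((10/(1 + 0) - 7*1/6) + 15) = sqrt((10/1 - 7/6) + 15) = sqrt((10*1 - 7/6) + 15) = sqrt((10 - 7/6) + 15) = sqrt(53/6 + 15) = sqrt(143/6) = sqrt(858)/6 ≈ 4.8819)
sqrt(-4 + 5)*1 + 43*Q = sqrt(-4 + 5)*1 + 43*(sqrt(858)/6) = sqrt(1)*1 + 43*sqrt(858)/6 = 1*1 + 43*sqrt(858)/6 = 1 + 43*sqrt(858)/6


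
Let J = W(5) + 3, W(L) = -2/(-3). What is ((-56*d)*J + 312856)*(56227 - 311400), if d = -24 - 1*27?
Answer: -82504575744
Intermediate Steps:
W(L) = ⅔ (W(L) = -2*(-⅓) = ⅔)
d = -51 (d = -24 - 27 = -51)
J = 11/3 (J = ⅔ + 3 = 11/3 ≈ 3.6667)
((-56*d)*J + 312856)*(56227 - 311400) = (-56*(-51)*(11/3) + 312856)*(56227 - 311400) = (2856*(11/3) + 312856)*(-255173) = (10472 + 312856)*(-255173) = 323328*(-255173) = -82504575744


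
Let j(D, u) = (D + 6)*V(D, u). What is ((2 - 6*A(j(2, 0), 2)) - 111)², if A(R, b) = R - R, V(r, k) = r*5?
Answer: 11881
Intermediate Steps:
V(r, k) = 5*r
j(D, u) = 5*D*(6 + D) (j(D, u) = (D + 6)*(5*D) = (6 + D)*(5*D) = 5*D*(6 + D))
A(R, b) = 0
((2 - 6*A(j(2, 0), 2)) - 111)² = ((2 - 6*0) - 111)² = ((2 + 0) - 111)² = (2 - 111)² = (-109)² = 11881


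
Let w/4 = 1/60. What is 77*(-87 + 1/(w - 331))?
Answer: -33254991/4964 ≈ -6699.2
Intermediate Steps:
w = 1/15 (w = 4/60 = 4*(1/60) = 1/15 ≈ 0.066667)
77*(-87 + 1/(w - 331)) = 77*(-87 + 1/(1/15 - 331)) = 77*(-87 + 1/(-4964/15)) = 77*(-87 - 15/4964) = 77*(-431883/4964) = -33254991/4964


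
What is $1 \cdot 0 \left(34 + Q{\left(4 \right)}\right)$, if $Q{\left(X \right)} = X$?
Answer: $0$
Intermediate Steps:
$1 \cdot 0 \left(34 + Q{\left(4 \right)}\right) = 1 \cdot 0 \left(34 + 4\right) = 0 \cdot 38 = 0$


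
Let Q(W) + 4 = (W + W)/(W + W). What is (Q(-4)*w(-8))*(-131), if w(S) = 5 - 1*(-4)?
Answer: 3537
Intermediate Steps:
w(S) = 9 (w(S) = 5 + 4 = 9)
Q(W) = -3 (Q(W) = -4 + (W + W)/(W + W) = -4 + (2*W)/((2*W)) = -4 + (2*W)*(1/(2*W)) = -4 + 1 = -3)
(Q(-4)*w(-8))*(-131) = -3*9*(-131) = -27*(-131) = 3537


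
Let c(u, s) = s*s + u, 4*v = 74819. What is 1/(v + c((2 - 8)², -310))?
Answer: 4/459363 ≈ 8.7077e-6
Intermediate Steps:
v = 74819/4 (v = (¼)*74819 = 74819/4 ≈ 18705.)
c(u, s) = u + s² (c(u, s) = s² + u = u + s²)
1/(v + c((2 - 8)², -310)) = 1/(74819/4 + ((2 - 8)² + (-310)²)) = 1/(74819/4 + ((-6)² + 96100)) = 1/(74819/4 + (36 + 96100)) = 1/(74819/4 + 96136) = 1/(459363/4) = 4/459363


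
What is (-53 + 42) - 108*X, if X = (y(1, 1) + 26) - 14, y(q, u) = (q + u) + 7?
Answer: -2279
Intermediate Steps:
y(q, u) = 7 + q + u
X = 21 (X = ((7 + 1 + 1) + 26) - 14 = (9 + 26) - 14 = 35 - 14 = 21)
(-53 + 42) - 108*X = (-53 + 42) - 108*21 = -11 - 2268 = -2279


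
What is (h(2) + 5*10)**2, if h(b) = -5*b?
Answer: 1600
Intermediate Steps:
(h(2) + 5*10)**2 = (-5*2 + 5*10)**2 = (-10 + 50)**2 = 40**2 = 1600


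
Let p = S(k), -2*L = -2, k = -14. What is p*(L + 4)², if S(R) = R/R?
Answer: 25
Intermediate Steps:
S(R) = 1
L = 1 (L = -½*(-2) = 1)
p = 1
p*(L + 4)² = 1*(1 + 4)² = 1*5² = 1*25 = 25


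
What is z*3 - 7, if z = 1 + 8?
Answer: 20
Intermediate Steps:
z = 9
z*3 - 7 = 9*3 - 7 = 27 - 7 = 20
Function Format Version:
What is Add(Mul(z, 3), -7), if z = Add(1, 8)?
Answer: 20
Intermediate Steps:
z = 9
Add(Mul(z, 3), -7) = Add(Mul(9, 3), -7) = Add(27, -7) = 20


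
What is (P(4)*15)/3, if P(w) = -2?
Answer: -10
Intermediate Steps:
(P(4)*15)/3 = -2*15/3 = -30*1/3 = -10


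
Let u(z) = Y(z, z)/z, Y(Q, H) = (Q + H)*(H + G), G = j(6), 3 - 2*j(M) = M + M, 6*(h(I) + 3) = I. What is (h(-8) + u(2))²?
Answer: 784/9 ≈ 87.111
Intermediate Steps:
h(I) = -3 + I/6
j(M) = 3/2 - M (j(M) = 3/2 - (M + M)/2 = 3/2 - M)
G = -9/2 (G = 3/2 - 1*6 = 3/2 - 6 = -9/2 ≈ -4.5000)
Y(Q, H) = (-9/2 + H)*(H + Q) (Y(Q, H) = (Q + H)*(H - 9/2) = (H + Q)*(-9/2 + H) = (-9/2 + H)*(H + Q))
u(z) = (-9*z + 2*z²)/z (u(z) = (z² - 9*z/2 - 9*z/2 + z*z)/z = (z² - 9*z/2 - 9*z/2 + z²)/z = (-9*z + 2*z²)/z)
(h(-8) + u(2))² = ((-3 + (⅙)*(-8)) + (-9 + 2*2))² = ((-3 - 4/3) + (-9 + 4))² = (-13/3 - 5)² = (-28/3)² = 784/9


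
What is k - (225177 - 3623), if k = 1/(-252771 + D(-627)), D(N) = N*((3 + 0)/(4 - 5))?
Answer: -55585683061/250890 ≈ -2.2155e+5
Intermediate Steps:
D(N) = -3*N (D(N) = N*(3/(-1)) = N*(3*(-1)) = N*(-3) = -3*N)
k = -1/250890 (k = 1/(-252771 - 3*(-627)) = 1/(-252771 + 1881) = 1/(-250890) = -1/250890 ≈ -3.9858e-6)
k - (225177 - 3623) = -1/250890 - (225177 - 3623) = -1/250890 - 1*221554 = -1/250890 - 221554 = -55585683061/250890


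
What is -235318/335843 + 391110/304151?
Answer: 59779350712/102146984293 ≈ 0.58523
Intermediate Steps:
-235318/335843 + 391110/304151 = 59779350712/102146984293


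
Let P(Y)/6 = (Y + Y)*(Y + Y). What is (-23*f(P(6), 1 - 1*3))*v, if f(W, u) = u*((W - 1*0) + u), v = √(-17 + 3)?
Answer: 39652*I*√14 ≈ 1.4836e+5*I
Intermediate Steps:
P(Y) = 24*Y² (P(Y) = 6*((Y + Y)*(Y + Y)) = 6*((2*Y)*(2*Y)) = 6*(4*Y²) = 24*Y²)
v = I*√14 (v = √(-14) = I*√14 ≈ 3.7417*I)
f(W, u) = u*(W + u) (f(W, u) = u*((W + 0) + u) = u*(W + u))
(-23*f(P(6), 1 - 1*3))*v = (-23*(1 - 1*3)*(24*6² + (1 - 1*3)))*(I*√14) = (-23*(1 - 3)*(24*36 + (1 - 3)))*(I*√14) = (-(-46)*(864 - 2))*(I*√14) = (-(-46)*862)*(I*√14) = (-23*(-1724))*(I*√14) = 39652*(I*√14) = 39652*I*√14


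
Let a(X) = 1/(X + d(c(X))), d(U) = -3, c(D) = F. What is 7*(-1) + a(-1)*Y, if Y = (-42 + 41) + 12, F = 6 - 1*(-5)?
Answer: -39/4 ≈ -9.7500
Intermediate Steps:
F = 11 (F = 6 + 5 = 11)
c(D) = 11
a(X) = 1/(-3 + X) (a(X) = 1/(X - 3) = 1/(-3 + X))
Y = 11 (Y = -1 + 12 = 11)
7*(-1) + a(-1)*Y = 7*(-1) + 11/(-3 - 1) = -7 + 11/(-4) = -7 - ¼*11 = -7 - 11/4 = -39/4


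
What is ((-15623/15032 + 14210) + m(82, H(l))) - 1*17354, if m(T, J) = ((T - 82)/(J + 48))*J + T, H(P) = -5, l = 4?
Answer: -46043607/15032 ≈ -3063.0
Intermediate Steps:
m(T, J) = T + J*(-82 + T)/(48 + J) (m(T, J) = ((-82 + T)/(48 + J))*J + T = J*(-82 + T)/(48 + J) + T = T + J*(-82 + T)/(48 + J))
((-15623/15032 + 14210) + m(82, H(l))) - 1*17354 = ((-15623/15032 + 14210) + 2*(-41*(-5) + 24*82 - 5*82)/(48 - 5)) - 1*17354 = ((-15623*1/15032 + 14210) + 2*(205 + 1968 - 410)/43) - 17354 = ((-15623/15032 + 14210) + 2*(1/43)*1763) - 17354 = (213589097/15032 + 82) - 17354 = 214821721/15032 - 17354 = -46043607/15032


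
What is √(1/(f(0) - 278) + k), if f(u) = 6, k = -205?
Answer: I*√947937/68 ≈ 14.318*I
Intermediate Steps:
√(1/(f(0) - 278) + k) = √(1/(6 - 278) - 205) = √(1/(-272) - 205) = √(-1/272 - 205) = √(-55761/272) = I*√947937/68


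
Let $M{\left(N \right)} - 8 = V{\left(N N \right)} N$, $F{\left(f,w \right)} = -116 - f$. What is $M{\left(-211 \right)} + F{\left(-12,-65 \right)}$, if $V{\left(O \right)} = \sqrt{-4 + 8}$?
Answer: $-518$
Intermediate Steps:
$V{\left(O \right)} = 2$ ($V{\left(O \right)} = \sqrt{4} = 2$)
$M{\left(N \right)} = 8 + 2 N$
$M{\left(-211 \right)} + F{\left(-12,-65 \right)} = \left(8 + 2 \left(-211\right)\right) - 104 = \left(8 - 422\right) + \left(-116 + 12\right) = -414 - 104 = -518$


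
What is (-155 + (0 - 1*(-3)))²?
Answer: 23104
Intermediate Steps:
(-155 + (0 - 1*(-3)))² = (-155 + (0 + 3))² = (-155 + 3)² = (-152)² = 23104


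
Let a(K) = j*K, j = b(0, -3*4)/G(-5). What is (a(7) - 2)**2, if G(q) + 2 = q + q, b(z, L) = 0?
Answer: 4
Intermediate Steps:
G(q) = -2 + 2*q (G(q) = -2 + (q + q) = -2 + 2*q)
j = 0 (j = 0/(-2 + 2*(-5)) = 0/(-2 - 10) = 0/(-12) = 0*(-1/12) = 0)
a(K) = 0 (a(K) = 0*K = 0)
(a(7) - 2)**2 = (0 - 2)**2 = (-2)**2 = 4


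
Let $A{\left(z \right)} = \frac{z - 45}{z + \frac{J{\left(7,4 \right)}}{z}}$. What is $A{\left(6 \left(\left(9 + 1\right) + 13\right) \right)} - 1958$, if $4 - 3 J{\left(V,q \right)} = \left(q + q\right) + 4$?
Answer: $- \frac{55905145}{28562} \approx -1957.3$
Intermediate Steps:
$J{\left(V,q \right)} = - \frac{2 q}{3}$ ($J{\left(V,q \right)} = \frac{4}{3} - \frac{\left(q + q\right) + 4}{3} = \frac{4}{3} - \frac{2 q + 4}{3} = \frac{4}{3} - \frac{4 + 2 q}{3} = \frac{4}{3} - \left(\frac{4}{3} + \frac{2 q}{3}\right) = - \frac{2 q}{3}$)
$A{\left(z \right)} = \frac{-45 + z}{z - \frac{8}{3 z}}$ ($A{\left(z \right)} = \frac{z - 45}{z + \frac{\left(- \frac{2}{3}\right) 4}{z}} = \frac{-45 + z}{z - \frac{8}{3 z}}$)
$A{\left(6 \left(\left(9 + 1\right) + 13\right) \right)} - 1958 = \frac{3 \cdot 6 \left(\left(9 + 1\right) + 13\right) \left(-45 + 6 \left(\left(9 + 1\right) + 13\right)\right)}{-8 + 3 \left(6 \left(\left(9 + 1\right) + 13\right)\right)^{2}} - 1958 = \frac{3 \cdot 6 \left(10 + 13\right) \left(-45 + 6 \left(10 + 13\right)\right)}{-8 + 3 \left(6 \left(10 + 13\right)\right)^{2}} - 1958 = \frac{3 \cdot 6 \cdot 23 \left(-45 + 6 \cdot 23\right)}{-8 + 3 \left(6 \cdot 23\right)^{2}} - 1958 = 3 \cdot 138 \frac{1}{-8 + 3 \cdot 138^{2}} \left(-45 + 138\right) - 1958 = 3 \cdot 138 \frac{1}{-8 + 3 \cdot 19044} \cdot 93 - 1958 = 3 \cdot 138 \frac{1}{-8 + 57132} \cdot 93 - 1958 = 3 \cdot 138 \cdot \frac{1}{57124} \cdot 93 - 1958 = \frac{19251}{28562} - 1958 = - \frac{55905145}{28562}$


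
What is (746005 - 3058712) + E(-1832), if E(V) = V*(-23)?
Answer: -2270571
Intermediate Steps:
E(V) = -23*V
(746005 - 3058712) + E(-1832) = (746005 - 3058712) - 23*(-1832) = -2312707 + 42136 = -2270571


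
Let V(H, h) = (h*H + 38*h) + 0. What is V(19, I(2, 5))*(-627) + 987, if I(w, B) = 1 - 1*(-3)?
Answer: -141969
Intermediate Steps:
I(w, B) = 4 (I(w, B) = 1 + 3 = 4)
V(H, h) = 38*h + H*h (V(H, h) = (H*h + 38*h) + 0 = (38*h + H*h) + 0 = 38*h + H*h)
V(19, I(2, 5))*(-627) + 987 = (4*(38 + 19))*(-627) + 987 = (4*57)*(-627) + 987 = 228*(-627) + 987 = -142956 + 987 = -141969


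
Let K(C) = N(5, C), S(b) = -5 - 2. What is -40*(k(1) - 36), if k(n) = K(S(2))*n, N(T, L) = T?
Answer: 1240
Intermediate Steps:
S(b) = -7
K(C) = 5
k(n) = 5*n
-40*(k(1) - 36) = -40*(5*1 - 36) = -40*(5 - 36) = -40*(-31) = 1240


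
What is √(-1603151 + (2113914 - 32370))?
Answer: √478393 ≈ 691.66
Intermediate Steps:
√(-1603151 + (2113914 - 32370)) = √(-1603151 + 2081544) = √478393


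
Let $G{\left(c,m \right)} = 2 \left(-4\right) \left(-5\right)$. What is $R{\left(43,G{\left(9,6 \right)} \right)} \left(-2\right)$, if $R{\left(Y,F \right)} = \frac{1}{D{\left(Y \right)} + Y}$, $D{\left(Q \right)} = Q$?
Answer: $- \frac{1}{43} \approx -0.023256$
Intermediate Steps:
$G{\left(c,m \right)} = 40$ ($G{\left(c,m \right)} = \left(-8\right) \left(-5\right) = 40$)
$R{\left(Y,F \right)} = \frac{1}{2 Y}$ ($R{\left(Y,F \right)} = \frac{1}{Y + Y} = \frac{1}{2 Y}$)
$R{\left(43,G{\left(9,6 \right)} \right)} \left(-2\right) = \frac{1}{2 \cdot 43} \left(-2\right) = \frac{1}{2} \cdot \frac{1}{43} \left(-2\right) = \frac{1}{86} \left(-2\right) = - \frac{1}{43}$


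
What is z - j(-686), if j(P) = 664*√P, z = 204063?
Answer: 204063 - 4648*I*√14 ≈ 2.0406e+5 - 17391.0*I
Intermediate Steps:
z - j(-686) = 204063 - 664*√(-686) = 204063 - 664*7*I*√14 = 204063 - 4648*I*√14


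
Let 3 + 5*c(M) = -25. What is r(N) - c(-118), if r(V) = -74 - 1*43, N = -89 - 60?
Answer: -557/5 ≈ -111.40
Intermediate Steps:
c(M) = -28/5 (c(M) = -⅗ + (⅕)*(-25) = -⅗ - 5 = -28/5)
N = -149
r(V) = -117 (r(V) = -74 - 43 = -117)
r(N) - c(-118) = -117 - 1*(-28/5) = -117 + 28/5 = -557/5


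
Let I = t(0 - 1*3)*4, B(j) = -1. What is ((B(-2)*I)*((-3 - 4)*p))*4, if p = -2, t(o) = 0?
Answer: 0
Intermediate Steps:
I = 0 (I = 0*4 = 0)
((B(-2)*I)*((-3 - 4)*p))*4 = ((-1*0)*((-3 - 4)*(-2)))*4 = (0*(-7*(-2)))*4 = (0*14)*4 = 0*4 = 0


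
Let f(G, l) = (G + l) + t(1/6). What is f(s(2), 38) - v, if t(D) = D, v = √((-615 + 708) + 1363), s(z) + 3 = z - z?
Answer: 211/6 - 4*√91 ≈ -2.9909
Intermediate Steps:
s(z) = -3 (s(z) = -3 + (z - z) = -3 + 0 = -3)
v = 4*√91 (v = √(93 + 1363) = √1456 = 4*√91 ≈ 38.158)
f(G, l) = ⅙ + G + l (f(G, l) = (G + l) + 1/6 = (G + l) + ⅙ = ⅙ + G + l)
f(s(2), 38) - v = (⅙ - 3 + 38) - 4*√91 = 211/6 - 4*√91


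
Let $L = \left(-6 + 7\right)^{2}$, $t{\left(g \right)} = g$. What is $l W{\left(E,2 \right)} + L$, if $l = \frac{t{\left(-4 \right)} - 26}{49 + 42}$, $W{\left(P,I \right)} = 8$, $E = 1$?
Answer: $- \frac{149}{91} \approx -1.6374$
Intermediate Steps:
$L = 1$ ($L = 1^{2} = 1$)
$l = - \frac{30}{91}$ ($l = \frac{-4 - 26}{49 + 42} = - \frac{30}{91} \approx -0.32967$)
$l W{\left(E,2 \right)} + L = \left(- \frac{30}{91}\right) 8 + 1 = - \frac{240}{91} + 1 = - \frac{149}{91}$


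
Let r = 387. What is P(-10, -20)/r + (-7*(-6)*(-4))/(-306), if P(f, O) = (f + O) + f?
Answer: 2932/6579 ≈ 0.44566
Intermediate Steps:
P(f, O) = O + 2*f (P(f, O) = (O + f) + f = O + 2*f)
P(-10, -20)/r + (-7*(-6)*(-4))/(-306) = (-20 + 2*(-10))/387 + (-7*(-6)*(-4))/(-306) = (-20 - 20)*(1/387) + (42*(-4))*(-1/306) = -40*1/387 - 168*(-1/306) = -40/387 + 28/51 = 2932/6579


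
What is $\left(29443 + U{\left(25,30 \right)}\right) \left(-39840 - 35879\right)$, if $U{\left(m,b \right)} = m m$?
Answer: $-2276718892$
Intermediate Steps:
$U{\left(m,b \right)} = m^{2}$
$\left(29443 + U{\left(25,30 \right)}\right) \left(-39840 - 35879\right) = \left(29443 + 25^{2}\right) \left(-39840 - 35879\right) = \left(29443 + 625\right) \left(-75719\right) = 30068 \left(-75719\right) = -2276718892$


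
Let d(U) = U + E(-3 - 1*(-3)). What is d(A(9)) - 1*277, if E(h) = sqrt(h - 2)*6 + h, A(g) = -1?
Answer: -278 + 6*I*sqrt(2) ≈ -278.0 + 8.4853*I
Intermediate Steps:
E(h) = h + 6*sqrt(-2 + h) (E(h) = sqrt(-2 + h)*6 + h = 6*sqrt(-2 + h) + h = h + 6*sqrt(-2 + h))
d(U) = U + 6*I*sqrt(2) (d(U) = U + ((-3 - 1*(-3)) + 6*sqrt(-2 + (-3 - 1*(-3)))) = U + ((-3 + 3) + 6*sqrt(-2 + (-3 + 3))) = U + (0 + 6*sqrt(-2 + 0)) = U + (0 + 6*sqrt(-2)) = U + (0 + 6*(I*sqrt(2))) = U + (0 + 6*I*sqrt(2)) = U + 6*I*sqrt(2))
d(A(9)) - 1*277 = (-1 + 6*I*sqrt(2)) - 1*277 = (-1 + 6*I*sqrt(2)) - 277 = -278 + 6*I*sqrt(2)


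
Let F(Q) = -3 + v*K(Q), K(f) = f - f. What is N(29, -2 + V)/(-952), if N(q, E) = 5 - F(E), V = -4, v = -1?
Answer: -1/119 ≈ -0.0084034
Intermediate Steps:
K(f) = 0
F(Q) = -3 (F(Q) = -3 - 1*0 = -3 + 0 = -3)
N(q, E) = 8 (N(q, E) = 5 - 1*(-3) = 5 + 3 = 8)
N(29, -2 + V)/(-952) = 8/(-952) = 8*(-1/952) = -1/119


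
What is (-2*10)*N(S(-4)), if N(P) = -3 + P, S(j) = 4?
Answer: -20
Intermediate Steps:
(-2*10)*N(S(-4)) = (-2*10)*(-3 + 4) = -20*1 = -20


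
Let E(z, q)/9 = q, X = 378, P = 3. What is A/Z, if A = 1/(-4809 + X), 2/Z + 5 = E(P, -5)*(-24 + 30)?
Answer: 275/8862 ≈ 0.031031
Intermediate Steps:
E(z, q) = 9*q
Z = -2/275 (Z = 2/(-5 + (9*(-5))*(-24 + 30)) = 2/(-5 - 45*6) = 2/(-5 - 270) = 2/(-275) = 2*(-1/275) = -2/275 ≈ -0.0072727)
A = -1/4431 (A = 1/(-4809 + 378) = 1/(-4431) = -1/4431 ≈ -0.00022568)
A/Z = -1/(4431*(-2/275)) = -1/4431*(-275/2) = 275/8862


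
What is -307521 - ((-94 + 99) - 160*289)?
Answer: -261286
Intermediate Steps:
-307521 - ((-94 + 99) - 160*289) = -307521 - (5 - 46240) = -307521 - 1*(-46235) = -307521 + 46235 = -261286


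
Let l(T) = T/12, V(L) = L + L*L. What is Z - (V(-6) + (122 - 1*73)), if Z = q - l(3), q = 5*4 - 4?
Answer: -253/4 ≈ -63.250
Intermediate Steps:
V(L) = L + L²
l(T) = T/12 (l(T) = T*(1/12) = T/12)
q = 16 (q = 20 - 4 = 16)
Z = 63/4 (Z = 16 - 3/12 = 16 - 1*¼ = 16 - ¼ = 63/4 ≈ 15.750)
Z - (V(-6) + (122 - 1*73)) = 63/4 - (-6*(1 - 6) + (122 - 1*73)) = 63/4 - (-6*(-5) + (122 - 73)) = 63/4 - (30 + 49) = 63/4 - 1*79 = 63/4 - 79 = -253/4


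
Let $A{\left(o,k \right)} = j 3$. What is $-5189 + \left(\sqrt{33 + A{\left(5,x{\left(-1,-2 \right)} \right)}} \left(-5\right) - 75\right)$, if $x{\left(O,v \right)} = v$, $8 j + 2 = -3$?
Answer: $-5264 - \frac{5 \sqrt{498}}{4} \approx -5291.9$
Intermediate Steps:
$j = - \frac{5}{8}$ ($j = - \frac{1}{4} + \frac{1}{8} \left(-3\right) = - \frac{1}{4} - \frac{3}{8} = - \frac{5}{8} \approx -0.625$)
$A{\left(o,k \right)} = - \frac{15}{8}$ ($A{\left(o,k \right)} = \left(- \frac{5}{8}\right) 3 = - \frac{15}{8}$)
$-5189 + \left(\sqrt{33 + A{\left(5,x{\left(-1,-2 \right)} \right)}} \left(-5\right) - 75\right) = -5189 - \left(75 - \sqrt{33 - \frac{15}{8}} \left(-5\right)\right) = -5189 - \left(75 - \sqrt{\frac{249}{8}} \left(-5\right)\right) = -5189 - \left(75 - \frac{\sqrt{498}}{4} \left(-5\right)\right) = -5189 - \left(75 + \frac{5 \sqrt{498}}{4}\right) = -5264 - \frac{5 \sqrt{498}}{4}$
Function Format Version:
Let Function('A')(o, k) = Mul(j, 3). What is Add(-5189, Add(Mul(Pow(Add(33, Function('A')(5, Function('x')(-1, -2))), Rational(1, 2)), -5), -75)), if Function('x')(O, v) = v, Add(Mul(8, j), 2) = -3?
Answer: Add(-5264, Mul(Rational(-5, 4), Pow(498, Rational(1, 2)))) ≈ -5291.9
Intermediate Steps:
j = Rational(-5, 8) (j = Add(Rational(-1, 4), Mul(Rational(1, 8), -3)) = Add(Rational(-1, 4), Rational(-3, 8)) = Rational(-5, 8) ≈ -0.62500)
Function('A')(o, k) = Rational(-15, 8) (Function('A')(o, k) = Mul(Rational(-5, 8), 3) = Rational(-15, 8))
Add(-5189, Add(Mul(Pow(Add(33, Function('A')(5, Function('x')(-1, -2))), Rational(1, 2)), -5), -75)) = Add(-5189, Add(Mul(Pow(Add(33, Rational(-15, 8)), Rational(1, 2)), -5), -75)) = Add(-5189, Add(Mul(Pow(Rational(249, 8), Rational(1, 2)), -5), -75)) = Add(-5189, Add(Mul(Mul(Rational(1, 4), Pow(498, Rational(1, 2))), -5), -75)) = Add(-5189, Add(Mul(Rational(-5, 4), Pow(498, Rational(1, 2))), -75)) = Add(-5189, Add(-75, Mul(Rational(-5, 4), Pow(498, Rational(1, 2))))) = Add(-5264, Mul(Rational(-5, 4), Pow(498, Rational(1, 2))))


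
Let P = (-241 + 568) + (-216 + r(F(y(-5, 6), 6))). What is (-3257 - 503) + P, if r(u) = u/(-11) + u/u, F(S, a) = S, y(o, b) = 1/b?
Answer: -240769/66 ≈ -3648.0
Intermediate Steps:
r(u) = 1 - u/11 (r(u) = u*(-1/11) + 1 = -u/11 + 1 = 1 - u/11)
P = 7391/66 (P = (-241 + 568) + (-216 + (1 - 1/11/6)) = 327 + (-216 + (1 - 1/11*⅙)) = 327 + (-216 + (1 - 1/66)) = 327 + (-216 + 65/66) = 327 - 14191/66 = 7391/66 ≈ 111.98)
(-3257 - 503) + P = (-3257 - 503) + 7391/66 = -3760 + 7391/66 = -240769/66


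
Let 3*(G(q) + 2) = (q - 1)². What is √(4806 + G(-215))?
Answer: 2*√5089 ≈ 142.67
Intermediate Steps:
G(q) = -2 + (-1 + q)²/3 (G(q) = -2 + (q - 1)²/3 = -2 + (-1 + q)²/3)
√(4806 + G(-215)) = √(4806 + (-2 + (-1 - 215)²/3)) = √(4806 + (-2 + (⅓)*(-216)²)) = √(4806 + (-2 + (⅓)*46656)) = √(4806 + (-2 + 15552)) = √(4806 + 15550) = √20356 = 2*√5089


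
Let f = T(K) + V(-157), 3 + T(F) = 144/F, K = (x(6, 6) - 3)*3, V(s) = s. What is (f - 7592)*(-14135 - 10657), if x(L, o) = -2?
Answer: 962127936/5 ≈ 1.9243e+8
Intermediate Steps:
K = -15 (K = (-2 - 3)*3 = -5*3 = -15)
T(F) = -3 + 144/F
f = -848/5 (f = (-3 + 144/(-15)) - 157 = (-3 + 144*(-1/15)) - 157 = (-3 - 48/5) - 157 = -63/5 - 157 = -848/5 ≈ -169.60)
(f - 7592)*(-14135 - 10657) = (-848/5 - 7592)*(-14135 - 10657) = -38808/5*(-24792) = 962127936/5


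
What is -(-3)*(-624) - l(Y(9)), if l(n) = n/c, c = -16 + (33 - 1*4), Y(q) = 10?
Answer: -24346/13 ≈ -1872.8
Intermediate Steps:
c = 13 (c = -16 + (33 - 4) = -16 + 29 = 13)
l(n) = n/13
-(-3)*(-624) - l(Y(9)) = -(-3)*(-624) - 10/13 = -1*1872 - 1*10/13 = -1872 - 10/13 = -24346/13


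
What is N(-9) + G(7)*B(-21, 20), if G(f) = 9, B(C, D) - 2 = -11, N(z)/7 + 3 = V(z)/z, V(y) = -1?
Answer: -911/9 ≈ -101.22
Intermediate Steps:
N(z) = -21 - 7/z (N(z) = -21 + 7*(-1/z) = -21 - 7/z)
B(C, D) = -9 (B(C, D) = 2 - 11 = -9)
N(-9) + G(7)*B(-21, 20) = (-21 - 7/(-9)) + 9*(-9) = (-21 - 7*(-⅑)) - 81 = (-21 + 7/9) - 81 = -182/9 - 81 = -911/9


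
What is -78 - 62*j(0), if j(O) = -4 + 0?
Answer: 170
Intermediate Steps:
j(O) = -4
-78 - 62*j(0) = -78 - 62*(-4) = -78 + 248 = 170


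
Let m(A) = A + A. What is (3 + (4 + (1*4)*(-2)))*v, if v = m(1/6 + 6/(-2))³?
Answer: 4913/27 ≈ 181.96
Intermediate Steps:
m(A) = 2*A
v = -4913/27 (v = (2*(1/6 + 6/(-2)))³ = (2*(1*(⅙) + 6*(-½)))³ = (2*(⅙ - 3))³ = (2*(-17/6))³ = (-17/3)³ = -4913/27 ≈ -181.96)
(3 + (4 + (1*4)*(-2)))*v = (3 + (4 + (1*4)*(-2)))*(-4913/27) = (3 + (4 + 4*(-2)))*(-4913/27) = (3 + (4 - 8))*(-4913/27) = (3 - 4)*(-4913/27) = -1*(-4913/27) = 4913/27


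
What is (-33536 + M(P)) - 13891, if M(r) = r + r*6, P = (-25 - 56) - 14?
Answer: -48092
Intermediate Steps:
P = -95 (P = -81 - 14 = -95)
M(r) = 7*r (M(r) = r + 6*r = 7*r)
(-33536 + M(P)) - 13891 = (-33536 + 7*(-95)) - 13891 = (-33536 - 665) - 13891 = -34201 - 13891 = -48092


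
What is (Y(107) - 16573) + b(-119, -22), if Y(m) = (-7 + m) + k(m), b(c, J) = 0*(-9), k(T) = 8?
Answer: -16465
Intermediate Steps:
b(c, J) = 0
Y(m) = 1 + m (Y(m) = (-7 + m) + 8 = 1 + m)
(Y(107) - 16573) + b(-119, -22) = ((1 + 107) - 16573) + 0 = (108 - 16573) + 0 = -16465 + 0 = -16465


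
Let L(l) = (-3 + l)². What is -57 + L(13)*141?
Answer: 14043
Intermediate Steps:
-57 + L(13)*141 = -57 + (-3 + 13)²*141 = -57 + 10²*141 = -57 + 100*141 = -57 + 14100 = 14043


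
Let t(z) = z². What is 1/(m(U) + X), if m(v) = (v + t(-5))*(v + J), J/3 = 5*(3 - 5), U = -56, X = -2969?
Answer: -1/303 ≈ -0.0033003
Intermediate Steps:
J = -30 (J = 3*(5*(3 - 5)) = 3*(5*(-2)) = 3*(-10) = -30)
m(v) = (-30 + v)*(25 + v) (m(v) = (v + (-5)²)*(v - 30) = (v + 25)*(-30 + v) = (25 + v)*(-30 + v) = (-30 + v)*(25 + v))
1/(m(U) + X) = 1/((-750 + (-56)² - 5*(-56)) - 2969) = 1/((-750 + 3136 + 280) - 2969) = 1/(2666 - 2969) = 1/(-303) = -1/303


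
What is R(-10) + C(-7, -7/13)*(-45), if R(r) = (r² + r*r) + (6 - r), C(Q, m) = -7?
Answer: 531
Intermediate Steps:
R(r) = 6 - r + 2*r² (R(r) = (r² + r²) + (6 - r) = 2*r² + (6 - r) = 6 - r + 2*r²)
R(-10) + C(-7, -7/13)*(-45) = (6 - 1*(-10) + 2*(-10)²) - 7*(-45) = (6 + 10 + 2*100) + 315 = (6 + 10 + 200) + 315 = 216 + 315 = 531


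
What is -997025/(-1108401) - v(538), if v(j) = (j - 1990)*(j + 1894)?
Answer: 3914057545889/1108401 ≈ 3.5313e+6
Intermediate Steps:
v(j) = (-1990 + j)*(1894 + j)
-997025/(-1108401) - v(538) = -997025/(-1108401) - (-3769060 + 538² - 96*538) = -997025*(-1/1108401) - (-3769060 + 289444 - 51648) = 997025/1108401 - 1*(-3531264) = 997025/1108401 + 3531264 = 3914057545889/1108401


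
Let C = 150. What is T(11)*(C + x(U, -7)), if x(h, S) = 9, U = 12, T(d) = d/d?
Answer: 159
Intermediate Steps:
T(d) = 1
T(11)*(C + x(U, -7)) = 1*(150 + 9) = 1*159 = 159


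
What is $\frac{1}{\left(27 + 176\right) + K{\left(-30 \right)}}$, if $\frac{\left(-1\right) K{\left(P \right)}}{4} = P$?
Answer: $\frac{1}{323} \approx 0.003096$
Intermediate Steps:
$K{\left(P \right)} = - 4 P$
$\frac{1}{\left(27 + 176\right) + K{\left(-30 \right)}} = \frac{1}{\left(27 + 176\right) - -120} = \frac{1}{203 + 120} = \frac{1}{323}$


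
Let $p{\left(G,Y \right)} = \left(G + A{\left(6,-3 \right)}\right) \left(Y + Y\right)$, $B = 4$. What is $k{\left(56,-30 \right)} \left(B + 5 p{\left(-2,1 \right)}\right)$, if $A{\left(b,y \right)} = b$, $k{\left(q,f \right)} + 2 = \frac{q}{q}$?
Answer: $-44$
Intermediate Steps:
$k{\left(q,f \right)} = -1$ ($k{\left(q,f \right)} = -2 + \frac{q}{q} = -2 + 1 = -1$)
$p{\left(G,Y \right)} = 2 Y \left(6 + G\right)$ ($p{\left(G,Y \right)} = \left(G + 6\right) \left(Y + Y\right) = \left(6 + G\right) 2 Y = 2 Y \left(6 + G\right)$)
$k{\left(56,-30 \right)} \left(B + 5 p{\left(-2,1 \right)}\right) = - (4 + 5 \cdot 2 \cdot 1 \left(6 - 2\right)) = - (4 + 5 \cdot 2 \cdot 1 \cdot 4) = - (4 + 5 \cdot 8) = - (4 + 40) = \left(-1\right) 44 = -44$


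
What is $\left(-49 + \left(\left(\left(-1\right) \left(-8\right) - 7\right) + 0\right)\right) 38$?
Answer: $-1824$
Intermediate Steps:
$\left(-49 + \left(\left(\left(-1\right) \left(-8\right) - 7\right) + 0\right)\right) 38 = \left(-49 + \left(\left(8 - 7\right) + 0\right)\right) 38 = \left(-49 + \left(1 + 0\right)\right) 38 = \left(-49 + 1\right) 38 = \left(-48\right) 38 = -1824$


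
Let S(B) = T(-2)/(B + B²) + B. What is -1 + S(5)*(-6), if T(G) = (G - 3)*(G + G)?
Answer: -35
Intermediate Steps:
T(G) = 2*G*(-3 + G) (T(G) = (-3 + G)*(2*G) = 2*G*(-3 + G))
S(B) = B + 20/(B + B²) (S(B) = (2*(-2)*(-3 - 2))/(B + B²) + B = (2*(-2)*(-5))/(B + B²) + B = 20/(B + B²) + B = B + 20/(B + B²))
-1 + S(5)*(-6) = -1 + ((20 + 5² + 5³)/(5*(1 + 5)))*(-6) = -1 + ((⅕)*(20 + 25 + 125)/6)*(-6) = -1 + ((⅕)*(⅙)*170)*(-6) = -1 + (17/3)*(-6) = -1 - 34 = -35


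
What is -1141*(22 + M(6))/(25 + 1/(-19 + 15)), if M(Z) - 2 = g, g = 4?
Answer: -127792/99 ≈ -1290.8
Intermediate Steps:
M(Z) = 6 (M(Z) = 2 + 4 = 6)
-1141*(22 + M(6))/(25 + 1/(-19 + 15)) = -1141*(22 + 6)/(25 + 1/(-19 + 15)) = -31948/(25 + 1/(-4)) = -31948/(25 - ¼) = -31948/99/4 = -31948*4/99 = -1141*112/99 = -127792/99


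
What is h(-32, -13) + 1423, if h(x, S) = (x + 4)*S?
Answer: 1787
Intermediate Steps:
h(x, S) = S*(4 + x) (h(x, S) = (4 + x)*S = S*(4 + x))
h(-32, -13) + 1423 = -13*(4 - 32) + 1423 = -13*(-28) + 1423 = 364 + 1423 = 1787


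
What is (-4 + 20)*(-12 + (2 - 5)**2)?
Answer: -48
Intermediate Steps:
(-4 + 20)*(-12 + (2 - 5)**2) = 16*(-12 + (-3)**2) = 16*(-12 + 9) = 16*(-3) = -48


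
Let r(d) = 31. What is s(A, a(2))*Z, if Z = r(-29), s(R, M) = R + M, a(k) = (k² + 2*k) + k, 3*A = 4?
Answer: 1054/3 ≈ 351.33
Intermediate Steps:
A = 4/3 (A = (⅓)*4 = 4/3 ≈ 1.3333)
a(k) = k² + 3*k
s(R, M) = M + R
Z = 31
s(A, a(2))*Z = (2*(3 + 2) + 4/3)*31 = (2*5 + 4/3)*31 = (10 + 4/3)*31 = (34/3)*31 = 1054/3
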